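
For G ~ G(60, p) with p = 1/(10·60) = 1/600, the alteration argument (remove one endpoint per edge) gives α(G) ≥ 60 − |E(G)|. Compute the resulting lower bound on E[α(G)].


E[|E(G)|] = C(60, 2)·p = 1770 · (1/600) = 59/20.
E[α(G)] ≥ n − E[|E(G)|] = 60 − 59/20 = 1141/20.
Numerically: ≈ 57.05000.
(This is only a lower bound; the true E[α(G)] may be larger.)

E[α(G)] ≥ 1141/20 ≈ 57.05000.


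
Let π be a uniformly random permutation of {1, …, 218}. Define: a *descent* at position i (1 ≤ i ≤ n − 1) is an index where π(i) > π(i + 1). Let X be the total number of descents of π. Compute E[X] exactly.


Write X = Σ X_I over i = 1, …, 217, with X_I the indicator of one descent.
There are 217 indicators.
For each fixed i, the pair (π(i), π(i+1)) is a uniformly random ordered pair of distinct values from {1, …, 218}; by symmetry P[π(i) > π(i+1)] = 1/2.
By linearity: E[X] = 217 · (1/2) = (218 − 1) · (1/2) = 217/2 ≈ 108.500.

E[X] = 217/2 = 108.500.


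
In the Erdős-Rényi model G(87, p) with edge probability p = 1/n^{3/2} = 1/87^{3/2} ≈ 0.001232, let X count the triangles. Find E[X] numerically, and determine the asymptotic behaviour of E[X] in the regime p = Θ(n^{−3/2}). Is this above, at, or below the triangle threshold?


Number of potential triangles: C(87, 3) = 105995.
Each occurs with probability p³ ≈ (0.001232)³ ≈ 1.871386e-09.
By linearity: E[X] = C(87, 3)·p³ ≈ 105995 · 1.871386e-09 ≈ 0.0002.
Since α = 3/2 > 1, p = c/n^{3/2} = o(1/n) is below the triangle threshold p ~ 1/n. Asymptotically E[X] ~ (c³/6)·n^{3(1−α)} = (1³/6)·n^{-1.5} → 0, so by Markov's inequality G has no triangles w.h.p.

E[X] ≈ 0.0002; in regime p = Θ(1/n^{3/2}) E[X] tends to 0 (below the triangle threshold p ~ 1/n).


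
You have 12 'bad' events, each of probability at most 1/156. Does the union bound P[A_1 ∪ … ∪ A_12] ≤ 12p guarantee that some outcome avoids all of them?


Union bound: P[∪_{i=1}^{12} A_i] ≤ Σ_i P[A_i] ≤ 12·p = 12·(1/156) = 1/13.
Numerically: 1/13 ≈ 0.07692.
Is 1/13 < 1? YES.
Since P[∪ A_i] ≤ 1/13 < 1, the complement has P[∩ A_i^c] ≥ 1 − 1/13 = 12/13 > 0, so some outcome avoids every A_i.

12·p = 1/13 ≈ 0.07692; existence CERTIFIED by the union bound.


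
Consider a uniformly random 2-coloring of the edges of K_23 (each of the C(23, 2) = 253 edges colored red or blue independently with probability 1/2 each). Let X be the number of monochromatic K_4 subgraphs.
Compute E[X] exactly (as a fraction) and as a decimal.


Let X = Σ_S X_S over the C(23, 4) = 8855 subsets S of size 4, where X_S = 1 if the K_4 on S is monochromatic.
For a fixed S, the K_4 on S has C(4, 2) = 6 edges. P[all 6 edges red] = (1/2)^6, and likewise for blue, so P[monochromatic] = 2·(1/2)^6 = 2^{1 − 6} = 1/32.
Summing: E[X] = C(23, 4) · 2^{1 − 6} = 8855 · 1/32 = 8855/32.
Numerically: E[X] ≈ 276.718750.

E[X] = C(23,4)·2^(1−C(4,2)) = 8855/32 ≈ 276.718750.


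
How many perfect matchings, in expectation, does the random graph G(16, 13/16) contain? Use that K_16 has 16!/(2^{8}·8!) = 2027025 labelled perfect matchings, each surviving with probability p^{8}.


K_16 has 16!/(2^{8}·8!) = 2027025 labelled perfect matchings.
For each such perfect matching H, let X_H = 1 if all 8 edges of H are present in G. Then P[X_H = 1] = p^{8} = (13/16)^{8} = 815730721/4294967296.
By linearity of expectation: E[X] = Σ_H E[X_H] = 2027025 · p^{8} = 2027025 · 815730721/4294967296 = 1653506564735025/4294967296.
Numerically: E[X] ≈ 3.8499e+05.

E[X] = 2027025 · (13/16)^{8} = 1653506564735025/4294967296 ≈ 3.8499e+05.


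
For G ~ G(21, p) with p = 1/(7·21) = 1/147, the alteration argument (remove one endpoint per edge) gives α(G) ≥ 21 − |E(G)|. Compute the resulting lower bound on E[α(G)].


E[|E(G)|] = C(21, 2)·p = 210 · (1/147) = 10/7.
E[α(G)] ≥ n − E[|E(G)|] = 21 − 10/7 = 137/7.
Numerically: ≈ 19.57143.
(This is only a lower bound; the true E[α(G)] may be larger.)

E[α(G)] ≥ 137/7 ≈ 19.57143.


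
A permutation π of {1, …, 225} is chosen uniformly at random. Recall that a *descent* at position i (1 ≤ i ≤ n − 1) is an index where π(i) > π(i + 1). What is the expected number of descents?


Write X = Σ X_I over i = 1, …, 224, with X_I the indicator of one descent.
There are 224 indicators.
For each fixed i, the pair (π(i), π(i+1)) is a uniformly random ordered pair of distinct values from {1, …, 225}; by symmetry P[π(i) > π(i+1)] = 1/2.
By linearity: E[X] = 224 · (1/2) = (225 − 1) · (1/2) = 112 ≈ 112.00000.

E[X] = 112 = 112.00000.


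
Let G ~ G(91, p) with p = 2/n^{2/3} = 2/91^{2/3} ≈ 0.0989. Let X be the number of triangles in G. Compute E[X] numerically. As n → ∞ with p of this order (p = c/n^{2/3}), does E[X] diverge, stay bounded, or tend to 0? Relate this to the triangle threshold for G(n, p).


Number of potential triangles: C(91, 3) = 121485.
Each occurs with probability p³ ≈ (0.0989)³ ≈ 9.66067e-04.
By linearity: E[X] = C(91, 3)·p³ ≈ 121485 · 9.66067e-04 ≈ 117.363.
Since α = 2/3 < 1, p = c/n^{2/3} ≫ 1/n is above the triangle threshold p ~ 1/n. Asymptotically E[X] ~ (c³/6)·n^{3(1−α)} = (2³/6)·n^{1} → ∞; triangles are abundant w.h.p.

E[X] ≈ 117.363; in regime p = Θ(1/n^{2/3}) E[X] diverges (above the triangle threshold p ~ 1/n).


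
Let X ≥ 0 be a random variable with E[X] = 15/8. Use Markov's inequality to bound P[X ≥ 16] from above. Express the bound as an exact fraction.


μ = E[X] = 15/8, a = 16.
Markov: P[X ≥ 16] ≤ μ/a = (15/8)/16 = 15/128.
Numerically: ≈ 0.117188.
(Since a = 16 > μ = 1.875000, the bound 15/128 is < 1 and informative.)

P[X ≥ 16] ≤ 15/128 ≈ 0.117188.


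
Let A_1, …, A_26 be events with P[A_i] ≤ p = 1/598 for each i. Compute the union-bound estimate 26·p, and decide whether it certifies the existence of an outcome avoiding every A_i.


Union bound: P[∪_{i=1}^{26} A_i] ≤ Σ_i P[A_i] ≤ 26·p = 26·(1/598) = 1/23.
Numerically: 1/23 ≈ 0.04348.
Is 1/23 < 1? YES.
Since P[∪ A_i] ≤ 1/23 < 1, the complement has P[∩ A_i^c] ≥ 1 − 1/23 = 22/23 > 0, so some outcome avoids every A_i.

26·p = 1/23 ≈ 0.04348; existence CERTIFIED by the union bound.


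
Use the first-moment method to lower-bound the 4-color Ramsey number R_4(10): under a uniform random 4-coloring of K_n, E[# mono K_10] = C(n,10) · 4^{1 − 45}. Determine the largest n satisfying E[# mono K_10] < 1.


We need C(n, 10) · 4^{1 − 45} < 1, i.e. C(n, 10) < 4^{45 − 1} = 309485009821345068724781056.
Check values of n near the boundary:
  n = 2017: C(2017, 10) = 300324964434452596180990448; 300324964434452596180990448 < 309485009821345068724781056? YES
  n = 2018: C(2018, 10) = 301820606687612220663963508; 301820606687612220663963508 < 309485009821345068724781056? YES
  n = 2019: C(2019, 10) = 303322949179835278009229628; 303322949179835278009229628 < 309485009821345068724781056? YES
  n = 2020: C(2020, 10) = 304832018578739931133653656; 304832018578739931133653656 < 309485009821345068724781056? YES
  n = 2021: C(2021, 10) = 306347841644770462864800616; 306347841644770462864800616 < 309485009821345068724781056? YES
  n = 2022: C(2022, 10) = 307870445231474093395937796; 307870445231474093395937796 < 309485009821345068724781056? YES
  n = 2023: C(2023, 10) = 309399856285778485315440716; 309399856285778485315440716 < 309485009821345068724781056? YES
  n = 2024: C(2024, 10) = 310936101848269937576192656; 310936101848269937576192656 < 309485009821345068724781056? NO
  n = 2025: C(2025, 10) = 312479209053472269772600560; 312479209053472269772600560 < 309485009821345068724781056? NO
The largest n with C(n, 10) < 309485009821345068724781056 is n = 2023 (where E[X] = 77349964071444621328860179/77371252455336267181195264 ≈ 1.000). Hence R_4(10) > 2023, i.e. R_4(10) ≥ 2024.

Largest n = 2023; hence R_4(10) > 2023.


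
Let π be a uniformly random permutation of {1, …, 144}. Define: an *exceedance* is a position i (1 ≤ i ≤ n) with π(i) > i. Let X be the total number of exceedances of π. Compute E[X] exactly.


Write X = Σ_{i=1}^{144} X_i, where X_i = 1_{π(i) > i}.
For each fixed i, π(i) is uniform over {1, …, 144} (marginal of a uniform permutation), so P[π(i) > i] = (n − i)/n. Summing: Σ_{i=1}^{144} (n − i)/n = (0 + 1 + … + 143)/144 = 144(144 − 1)/(2·144) = (144 − 1)/2.
Hence E[X] = Σ_{i=1}^{144} (144 − i)/144 = 143/2 ≈ 71.50000.

E[X] = 143/2 = 71.50000.


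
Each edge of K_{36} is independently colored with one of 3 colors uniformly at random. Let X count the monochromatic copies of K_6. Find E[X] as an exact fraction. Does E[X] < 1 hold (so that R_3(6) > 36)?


E[X] = C(36, 6) · 3^{1 − 15} = 1947792 · 3^{−14} = 1947792/4782969.
As a reduced fraction: E[X] = 649264/1594323 ≈ 0.4072.
Is E[X] < 1? YES.
Since E[X] < 1, there exists a 3-coloring of K_{36} with no monochromatic K_6; hence R_3(6) > 36.

E[X] = 649264/1594323 ≈ 0.4072; E[X] < 1, so R_3(6) > 36.


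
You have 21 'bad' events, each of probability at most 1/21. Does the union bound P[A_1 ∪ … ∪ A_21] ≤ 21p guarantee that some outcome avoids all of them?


Union bound: P[∪_{i=1}^{21} A_i] ≤ Σ_i P[A_i] ≤ 21·p = 21·(1/21) = 1.
Numerically: 1 ≈ 1.00000.
Is 1 < 1? NO.
Since the bound 1 is ≥ 1, the union bound is uninformative here; it does NOT by itself certify existence.

21·p = 1 ≈ 1.00000; existence NOT certified by the union bound.


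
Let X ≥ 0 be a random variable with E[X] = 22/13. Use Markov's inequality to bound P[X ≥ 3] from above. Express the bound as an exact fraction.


μ = E[X] = 22/13, a = 3.
Markov: P[X ≥ 3] ≤ μ/a = (22/13)/3 = 22/39.
Numerically: ≈ 0.564.
(Since a = 3 > μ = 1.692, the bound 22/39 is < 1 and informative.)

P[X ≥ 3] ≤ 22/39 ≈ 0.564.


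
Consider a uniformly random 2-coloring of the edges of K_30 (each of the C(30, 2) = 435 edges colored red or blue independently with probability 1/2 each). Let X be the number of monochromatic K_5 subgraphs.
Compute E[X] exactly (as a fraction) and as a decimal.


Let X = Σ_S X_S over the C(30, 5) = 142506 subsets S of size 5, where X_S = 1 if the K_5 on S is monochromatic.
For a fixed S, the K_5 on S has C(5, 2) = 10 edges. P[all 10 edges red] = (1/2)^10, and likewise for blue, so P[monochromatic] = 2·(1/2)^10 = 2^{1 − 10} = 1/512.
By linearity of expectation: E[X] = C(30, 5) · 2^{1 − 10} = 142506 · 1/512 = 71253/256.
Numerically: E[X] ≈ 278.33203.

E[X] = C(30,5)·2^(1−C(5,2)) = 71253/256 ≈ 278.33203.


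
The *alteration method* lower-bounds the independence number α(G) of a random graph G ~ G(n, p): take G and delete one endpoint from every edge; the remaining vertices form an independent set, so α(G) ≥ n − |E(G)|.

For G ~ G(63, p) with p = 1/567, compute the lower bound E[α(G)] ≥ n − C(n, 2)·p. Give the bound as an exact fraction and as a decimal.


E[|E(G)|] = C(63, 2)·p = 1953 · (1/567) = 31/9.
E[α(G)] ≥ n − E[|E(G)|] = 63 − 31/9 = 536/9.
Numerically: ≈ 59.555556.
(This is only a lower bound; the true E[α(G)] may be larger.)

E[α(G)] ≥ 536/9 ≈ 59.555556.


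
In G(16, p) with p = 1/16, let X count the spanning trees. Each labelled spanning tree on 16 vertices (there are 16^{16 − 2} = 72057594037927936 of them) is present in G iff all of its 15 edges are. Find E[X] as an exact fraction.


K_16 has 16^{16 − 2} = 72057594037927936 labelled spanning trees.
For each such spanning tree H, let X_H = 1 if all 15 edges of H are present in G. Then P[X_H = 1] = p^{15} = (1/16)^{15} = 1/1152921504606846976.
By linearity of expectation: E[X] = Σ_H E[X_H] = 72057594037927936 · p^{15} = 72057594037927936 · 1/1152921504606846976 = 1/16.
Numerically: E[X] ≈ 0.0625.

E[X] = 72057594037927936 · (1/16)^{15} = 1/16 ≈ 0.0625.


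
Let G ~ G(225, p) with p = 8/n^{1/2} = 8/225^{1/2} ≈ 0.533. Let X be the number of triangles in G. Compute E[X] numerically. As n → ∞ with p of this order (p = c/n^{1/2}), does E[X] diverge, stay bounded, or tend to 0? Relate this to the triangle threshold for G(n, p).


Number of potential triangles: C(225, 3) = 1873200.
Each occurs with probability p³ ≈ (0.533)³ ≈ 1.51704e-01.
By linearity: E[X] = C(225, 3)·p³ ≈ 1873200 · 1.51704e-01 ≈ 284171.378.
Since α = 1/2 < 1, p = c/n^{1/2} ≫ 1/n is above the triangle threshold p ~ 1/n. Asymptotically E[X] ~ (c³/6)·n^{3(1−α)} = (8³/6)·n^{1.5} → ∞; triangles are abundant w.h.p.

E[X] ≈ 284171.378; in regime p = Θ(1/n^{1/2}) E[X] diverges (above the triangle threshold p ~ 1/n).


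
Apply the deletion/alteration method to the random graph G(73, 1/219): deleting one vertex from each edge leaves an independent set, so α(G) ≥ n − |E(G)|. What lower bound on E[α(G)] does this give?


E[|E(G)|] = C(73, 2)·p = 2628 · (1/219) = 12.
E[α(G)] ≥ n − E[|E(G)|] = 73 − 12 = 61.
Numerically: ≈ 61.000.
(This is only a lower bound; the true E[α(G)] may be larger.)

E[α(G)] ≥ 61 ≈ 61.000.


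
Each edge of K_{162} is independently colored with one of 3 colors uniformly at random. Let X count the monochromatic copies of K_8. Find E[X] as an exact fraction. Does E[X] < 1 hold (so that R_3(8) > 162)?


E[X] = C(162, 8) · 3^{1 − 28} = 9870758125020 · 3^{−27} = 9870758125020/7625597484987.
As a reduced fraction: E[X] = 121861211420/94143178827 ≈ 1.294424.
Is E[X] < 1? NO.
Since E[X] ≥ 1, the first-moment bound is inconclusive at n = 162; it does NOT by itself certify R_3(8) > 162.

E[X] = 121861211420/94143178827 ≈ 1.294424; E[X] ≥ 1; first-moment method inconclusive here.


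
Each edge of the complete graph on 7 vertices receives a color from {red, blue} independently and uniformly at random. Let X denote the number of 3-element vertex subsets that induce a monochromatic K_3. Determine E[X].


Let X = Σ_S X_S over the C(7, 3) = 35 subsets S of size 3, where X_S = 1 if the K_3 on S is monochromatic.
For a fixed S, the K_3 on S has C(3, 2) = 3 edges. P[all 3 edges red] = (1/2)^3, and likewise for blue, so P[monochromatic] = 2·(1/2)^3 = 2^{1 − 3} = 1/4.
By linearity of expectation: E[X] = C(7, 3) · 2^{1 − 3} = 35 · 1/4 = 35/4.
Numerically: E[X] ≈ 8.750000.

E[X] = C(7,3)·2^(1−C(3,2)) = 35/4 ≈ 8.750000.


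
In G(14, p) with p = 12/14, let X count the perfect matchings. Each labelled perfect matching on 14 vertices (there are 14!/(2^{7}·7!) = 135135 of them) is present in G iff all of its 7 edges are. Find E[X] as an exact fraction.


K_14 has 14!/(2^{7}·7!) = 135135 labelled perfect matchings.
For each such perfect matching H, let X_H = 1 if all 7 edges of H are present in G. Then P[X_H = 1] = p^{7} = (6/7)^{7} = 279936/823543.
By linearity of expectation: E[X] = Σ_H E[X_H] = 135135 · p^{7} = 135135 · 279936/823543 = 5404164480/117649.
Numerically: E[X] ≈ 4.593e+04.

E[X] = 135135 · (6/7)^{7} = 5404164480/117649 ≈ 4.593e+04.


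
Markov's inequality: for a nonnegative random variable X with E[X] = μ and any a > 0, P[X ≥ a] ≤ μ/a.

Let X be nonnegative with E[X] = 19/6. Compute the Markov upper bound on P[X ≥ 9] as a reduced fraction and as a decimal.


μ = E[X] = 19/6, a = 9.
Markov: P[X ≥ 9] ≤ μ/a = (19/6)/9 = 19/54.
Numerically: ≈ 0.352.
(Since a = 9 > μ = 3.167, the bound 19/54 is < 1 and informative.)

P[X ≥ 9] ≤ 19/54 ≈ 0.352.


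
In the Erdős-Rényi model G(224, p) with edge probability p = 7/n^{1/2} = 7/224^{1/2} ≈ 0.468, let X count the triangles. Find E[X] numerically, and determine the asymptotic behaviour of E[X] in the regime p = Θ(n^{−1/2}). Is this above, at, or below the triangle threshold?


Number of potential triangles: C(224, 3) = 1848224.
Each occurs with probability p³ ≈ (0.468)³ ≈ 1.02311e-01.
By linearity: E[X] = C(224, 3)·p³ ≈ 1848224 · 1.02311e-01 ≈ 189093.542.
Since α = 1/2 < 1, p = c/n^{1/2} ≫ 1/n is above the triangle threshold p ~ 1/n. Asymptotically E[X] ~ (c³/6)·n^{3(1−α)} = (7³/6)·n^{1.5} → ∞; triangles are abundant w.h.p.

E[X] ≈ 189093.542; in regime p = Θ(1/n^{1/2}) E[X] diverges (above the triangle threshold p ~ 1/n).


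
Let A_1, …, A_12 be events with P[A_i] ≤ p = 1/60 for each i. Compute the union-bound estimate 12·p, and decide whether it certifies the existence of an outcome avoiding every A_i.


Union bound: P[∪_{i=1}^{12} A_i] ≤ Σ_i P[A_i] ≤ 12·p = 12·(1/60) = 1/5.
Numerically: 1/5 ≈ 0.2000000.
Is 1/5 < 1? YES.
Since P[∪ A_i] ≤ 1/5 < 1, the complement has P[∩ A_i^c] ≥ 1 − 1/5 = 4/5 > 0, so some outcome avoids every A_i.

12·p = 1/5 ≈ 0.2000000; existence CERTIFIED by the union bound.


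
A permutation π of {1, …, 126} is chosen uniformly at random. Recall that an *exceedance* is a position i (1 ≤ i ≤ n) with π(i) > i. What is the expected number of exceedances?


Write X = Σ_{i=1}^{126} X_i, where X_i = 1_{π(i) > i}.
For each fixed i, π(i) is uniform over {1, …, 126} (marginal of a uniform permutation), so P[π(i) > i] = (n − i)/n. Summing: Σ_{i=1}^{126} (n − i)/n = (0 + 1 + … + 125)/126 = 126(126 − 1)/(2·126) = (126 − 1)/2.
Hence E[X] = Σ_{i=1}^{126} (126 − i)/126 = 125/2 ≈ 62.5000.

E[X] = 125/2 = 62.5000.


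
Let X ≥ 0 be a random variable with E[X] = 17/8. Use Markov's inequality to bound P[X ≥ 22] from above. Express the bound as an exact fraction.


μ = E[X] = 17/8, a = 22.
Markov: P[X ≥ 22] ≤ μ/a = (17/8)/22 = 17/176.
Numerically: ≈ 0.097.
(Since a = 22 > μ = 2.125, the bound 17/176 is < 1 and informative.)

P[X ≥ 22] ≤ 17/176 ≈ 0.097.


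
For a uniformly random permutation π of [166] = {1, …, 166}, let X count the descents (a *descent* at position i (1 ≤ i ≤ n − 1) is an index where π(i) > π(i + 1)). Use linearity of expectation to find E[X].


Write X = Σ X_I over i = 1, …, 165, with X_I the indicator of one descent.
There are 165 indicators.
For each fixed i, the pair (π(i), π(i+1)) is a uniformly random ordered pair of distinct values from {1, …, 166}; by symmetry P[π(i) > π(i+1)] = 1/2.
By linearity: E[X] = 165 · (1/2) = (166 − 1) · (1/2) = 165/2 ≈ 82.5000.

E[X] = 165/2 = 82.5000.


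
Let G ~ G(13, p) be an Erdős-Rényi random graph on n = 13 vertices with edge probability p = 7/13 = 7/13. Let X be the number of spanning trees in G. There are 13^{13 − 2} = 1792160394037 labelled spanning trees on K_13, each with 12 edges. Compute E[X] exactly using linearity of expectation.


K_13 has 13^{13 − 2} = 1792160394037 labelled spanning trees.
For each such spanning tree H, let X_H = 1 if all 12 edges of H are present in G. Then P[X_H = 1] = p^{12} = (7/13)^{12} = 13841287201/23298085122481.
By linearity of expectation: E[X] = Σ_H E[X_H] = 1792160394037 · p^{12} = 1792160394037 · 13841287201/23298085122481 = 13841287201/13.
Numerically: E[X] ≈ 1.06471e+09.

E[X] = 1792160394037 · (7/13)^{12} = 13841287201/13 ≈ 1.06471e+09.


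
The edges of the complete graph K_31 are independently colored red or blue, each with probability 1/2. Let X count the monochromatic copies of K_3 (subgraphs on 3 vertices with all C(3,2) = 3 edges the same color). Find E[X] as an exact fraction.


Let X = Σ_S X_S over the C(31, 3) = 4495 subsets S of size 3, where X_S = 1 if the K_3 on S is monochromatic.
For a fixed S, the K_3 on S has C(3, 2) = 3 edges. P[all 3 edges red] = (1/2)^3, and likewise for blue, so P[monochromatic] = 2·(1/2)^3 = 2^{1 − 3} = 1/4.
By linearity of expectation: E[X] = C(31, 3) · 2^{1 − 3} = 4495 · 1/4 = 4495/4.
Numerically: E[X] ≈ 1123.750000.

E[X] = C(31,3)·2^(1−C(3,2)) = 4495/4 ≈ 1123.750000.


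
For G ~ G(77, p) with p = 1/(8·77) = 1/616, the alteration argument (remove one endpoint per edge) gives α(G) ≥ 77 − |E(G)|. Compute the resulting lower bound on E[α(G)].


E[|E(G)|] = C(77, 2)·p = 2926 · (1/616) = 19/4.
E[α(G)] ≥ n − E[|E(G)|] = 77 − 19/4 = 289/4.
Numerically: ≈ 72.250000.
(This is only a lower bound; the true E[α(G)] may be larger.)

E[α(G)] ≥ 289/4 ≈ 72.250000.


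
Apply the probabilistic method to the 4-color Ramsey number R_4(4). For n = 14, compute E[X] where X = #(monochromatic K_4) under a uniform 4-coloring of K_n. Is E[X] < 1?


E[X] = C(14, 4) · 4^{1 − 6} = 1001 · 4^{−5} = 1001/1024.
As a reduced fraction: E[X] = 1001/1024 ≈ 0.9775391.
Is E[X] < 1? YES.
Since E[X] < 1, there exists a 4-coloring of K_{14} with no monochromatic K_4; hence R_4(4) > 14.

E[X] = 1001/1024 ≈ 0.9775391; E[X] < 1, so R_4(4) > 14.


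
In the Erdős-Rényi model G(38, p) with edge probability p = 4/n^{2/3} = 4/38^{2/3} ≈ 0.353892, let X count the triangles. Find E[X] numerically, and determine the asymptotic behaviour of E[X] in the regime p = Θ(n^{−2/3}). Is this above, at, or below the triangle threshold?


Number of potential triangles: C(38, 3) = 8436.
Each occurs with probability p³ ≈ (0.353892)³ ≈ 4.43213296e-02.
By linearity: E[X] = C(38, 3)·p³ ≈ 8436 · 4.43213296e-02 ≈ 373.894737.
Since α = 2/3 < 1, p = c/n^{2/3} ≫ 1/n is above the triangle threshold p ~ 1/n. Asymptotically E[X] ~ (c³/6)·n^{3(1−α)} = (4³/6)·n^{1} → ∞; triangles are abundant w.h.p.

E[X] ≈ 373.894737; in regime p = Θ(1/n^{2/3}) E[X] diverges (above the triangle threshold p ~ 1/n).


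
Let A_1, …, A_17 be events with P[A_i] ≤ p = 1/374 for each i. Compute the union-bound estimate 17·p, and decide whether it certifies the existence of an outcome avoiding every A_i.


Union bound: P[∪_{i=1}^{17} A_i] ≤ Σ_i P[A_i] ≤ 17·p = 17·(1/374) = 1/22.
Numerically: 1/22 ≈ 0.045455.
Is 1/22 < 1? YES.
Since P[∪ A_i] ≤ 1/22 < 1, the complement has P[∩ A_i^c] ≥ 1 − 1/22 = 21/22 > 0, so some outcome avoids every A_i.

17·p = 1/22 ≈ 0.045455; existence CERTIFIED by the union bound.


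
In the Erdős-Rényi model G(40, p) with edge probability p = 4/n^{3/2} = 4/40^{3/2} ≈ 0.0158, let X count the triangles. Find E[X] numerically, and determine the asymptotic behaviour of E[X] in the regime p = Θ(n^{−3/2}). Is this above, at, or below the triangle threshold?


Number of potential triangles: C(40, 3) = 9880.
Each occurs with probability p³ ≈ (0.0158)³ ≈ 3.95285e-06.
By linearity: E[X] = C(40, 3)·p³ ≈ 9880 · 3.95285e-06 ≈ 0.039.
Since α = 3/2 > 1, p = c/n^{3/2} = o(1/n) is below the triangle threshold p ~ 1/n. Asymptotically E[X] ~ (c³/6)·n^{3(1−α)} = (4³/6)·n^{-1.5} → 0, so by Markov's inequality G has no triangles w.h.p.

E[X] ≈ 0.039; in regime p = Θ(1/n^{3/2}) E[X] tends to 0 (below the triangle threshold p ~ 1/n).


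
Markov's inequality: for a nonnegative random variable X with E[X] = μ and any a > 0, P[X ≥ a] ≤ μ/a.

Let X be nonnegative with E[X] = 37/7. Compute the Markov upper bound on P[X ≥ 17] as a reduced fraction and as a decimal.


μ = E[X] = 37/7, a = 17.
Markov: P[X ≥ 17] ≤ μ/a = (37/7)/17 = 37/119.
Numerically: ≈ 0.311.
(Since a = 17 > μ = 5.286, the bound 37/119 is < 1 and informative.)

P[X ≥ 17] ≤ 37/119 ≈ 0.311.


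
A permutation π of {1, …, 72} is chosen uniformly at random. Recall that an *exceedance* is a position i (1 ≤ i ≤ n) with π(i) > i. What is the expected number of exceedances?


Write X = Σ_{i=1}^{72} X_i, where X_i = 1_{π(i) > i}.
For each fixed i, π(i) is uniform over {1, …, 72} (marginal of a uniform permutation), so P[π(i) > i] = (n − i)/n. Summing: Σ_{i=1}^{72} (n − i)/n = (0 + 1 + … + 71)/72 = 72(72 − 1)/(2·72) = (72 − 1)/2.
Hence E[X] = Σ_{i=1}^{72} (72 − i)/72 = 71/2 ≈ 35.500000.

E[X] = 71/2 = 35.500000.


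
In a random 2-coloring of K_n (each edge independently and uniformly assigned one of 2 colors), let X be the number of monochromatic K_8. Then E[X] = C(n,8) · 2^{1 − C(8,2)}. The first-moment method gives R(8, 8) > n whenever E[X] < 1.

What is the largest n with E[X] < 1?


We need C(n, 8) · 2^{1 − 28} < 1, i.e. C(n, 8) < 2^{28 − 1} = 134217728.
Check values of n near the boundary:
  n = 41: C(41, 8) = 95548245; 95548245 < 134217728? YES
  n = 42: C(42, 8) = 118030185; 118030185 < 134217728? YES
  n = 43: C(43, 8) = 145008513; 145008513 < 134217728? NO
  n = 44: C(44, 8) = 177232627; 177232627 < 134217728? NO
The largest n with C(n, 8) < 134217728 is n = 42 (where E[X] = 118030185/134217728 ≈ 0.879). Hence R(8, 8) > 42, i.e. R(8, 8) ≥ 43.

Largest n = 42; hence R(8, 8) > 42.


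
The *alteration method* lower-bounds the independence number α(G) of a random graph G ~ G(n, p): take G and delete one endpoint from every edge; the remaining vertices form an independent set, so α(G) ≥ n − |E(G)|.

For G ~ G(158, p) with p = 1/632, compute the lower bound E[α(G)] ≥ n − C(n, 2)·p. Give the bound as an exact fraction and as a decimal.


E[|E(G)|] = C(158, 2)·p = 12403 · (1/632) = 157/8.
E[α(G)] ≥ n − E[|E(G)|] = 158 − 157/8 = 1107/8.
Numerically: ≈ 138.375000.
(This is only a lower bound; the true E[α(G)] may be larger.)

E[α(G)] ≥ 1107/8 ≈ 138.375000.


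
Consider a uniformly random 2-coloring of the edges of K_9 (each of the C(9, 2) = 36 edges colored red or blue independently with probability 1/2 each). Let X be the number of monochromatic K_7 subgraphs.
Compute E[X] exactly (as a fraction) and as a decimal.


Let X = Σ_S X_S over the C(9, 7) = 36 subsets S of size 7, where X_S = 1 if the K_7 on S is monochromatic.
For a fixed S, the K_7 on S has C(7, 2) = 21 edges. P[all 21 edges red] = (1/2)^21, and likewise for blue, so P[monochromatic] = 2·(1/2)^21 = 2^{1 − 21} = 1/1048576.
By linearity: E[X] = C(9, 7) · 2^{1 − 21} = 36 · 1/1048576 = 9/262144.
Numerically: E[X] ≈ 0.0000.

E[X] = C(9,7)·2^(1−C(7,2)) = 9/262144 ≈ 0.0000.


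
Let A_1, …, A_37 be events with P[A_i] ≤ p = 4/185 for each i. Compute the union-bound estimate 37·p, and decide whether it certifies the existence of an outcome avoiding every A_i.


Union bound: P[∪_{i=1}^{37} A_i] ≤ Σ_i P[A_i] ≤ 37·p = 37·(4/185) = 4/5.
Numerically: 4/5 ≈ 0.800000.
Is 4/5 < 1? YES.
Since P[∪ A_i] ≤ 4/5 < 1, the complement has P[∩ A_i^c] ≥ 1 − 4/5 = 1/5 > 0, so some outcome avoids every A_i.

37·p = 4/5 ≈ 0.800000; existence CERTIFIED by the union bound.


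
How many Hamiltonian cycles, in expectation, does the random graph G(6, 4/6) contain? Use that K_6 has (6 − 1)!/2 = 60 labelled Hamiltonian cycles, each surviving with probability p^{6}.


K_6 has (6 − 1)!/2 = 60 labelled Hamiltonian cycles.
For each such Hamiltonian cycle H, let X_H = 1 if all 6 edges of H are present in G. Then P[X_H = 1] = p^{6} = (2/3)^{6} = 64/729.
Summing the indicators: E[X] = Σ_H E[X_H] = 60 · p^{6} = 60 · 64/729 = 1280/243.
Numerically: E[X] ≈ 5.26749.

E[X] = 60 · (2/3)^{6} = 1280/243 ≈ 5.26749.


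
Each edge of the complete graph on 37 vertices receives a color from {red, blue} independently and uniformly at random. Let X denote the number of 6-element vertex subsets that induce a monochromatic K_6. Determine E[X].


Let X = Σ_S X_S over the C(37, 6) = 2324784 subsets S of size 6, where X_S = 1 if the K_6 on S is monochromatic.
For a fixed S, the K_6 on S has C(6, 2) = 15 edges. P[all 15 edges red] = (1/2)^15, and likewise for blue, so P[monochromatic] = 2·(1/2)^15 = 2^{1 − 15} = 1/16384.
By linearity of expectation: E[X] = C(37, 6) · 2^{1 − 15} = 2324784 · 1/16384 = 145299/1024.
Numerically: E[X] ≈ 141.89355.

E[X] = C(37,6)·2^(1−C(6,2)) = 145299/1024 ≈ 141.89355.


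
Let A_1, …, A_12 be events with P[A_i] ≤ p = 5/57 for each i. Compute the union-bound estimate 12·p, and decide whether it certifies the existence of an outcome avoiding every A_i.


Union bound: P[∪_{i=1}^{12} A_i] ≤ Σ_i P[A_i] ≤ 12·p = 12·(5/57) = 20/19.
Numerically: 20/19 ≈ 1.053.
Is 20/19 < 1? NO.
Since the bound 20/19 is ≥ 1, the union bound is uninformative here; it does NOT by itself certify existence.

12·p = 20/19 ≈ 1.053; existence NOT certified by the union bound.


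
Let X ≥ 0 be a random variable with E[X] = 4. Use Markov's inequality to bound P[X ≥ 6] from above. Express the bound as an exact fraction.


μ = E[X] = 4, a = 6.
Markov: P[X ≥ 6] ≤ μ/a = (4)/6 = 2/3.
Numerically: ≈ 0.667.
(Since a = 6 > μ = 4.000, the bound 2/3 is < 1 and informative.)

P[X ≥ 6] ≤ 2/3 ≈ 0.667.


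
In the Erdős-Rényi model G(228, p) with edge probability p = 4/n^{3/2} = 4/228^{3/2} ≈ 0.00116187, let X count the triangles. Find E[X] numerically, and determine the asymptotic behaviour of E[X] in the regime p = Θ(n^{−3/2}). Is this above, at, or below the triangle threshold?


Number of potential triangles: C(228, 3) = 1949476.
Each occurs with probability p³ ≈ (0.00116187)³ ≈ 1.56845897e-09.
By linearity: E[X] = C(228, 3)·p³ ≈ 1949476 · 1.56845897e-09 ≈ 0.003058.
Since α = 3/2 > 1, p = c/n^{3/2} = o(1/n) is below the triangle threshold p ~ 1/n. Asymptotically E[X] ~ (c³/6)·n^{3(1−α)} = (4³/6)·n^{-1.5} → 0, so by Markov's inequality G has no triangles w.h.p.

E[X] ≈ 0.003058; in regime p = Θ(1/n^{3/2}) E[X] tends to 0 (below the triangle threshold p ~ 1/n).


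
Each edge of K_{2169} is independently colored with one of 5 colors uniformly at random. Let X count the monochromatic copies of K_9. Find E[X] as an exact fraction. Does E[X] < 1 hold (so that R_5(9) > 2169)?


E[X] = C(2169, 9) · 5^{1 − 36} = 2879753360044504243499683 · 5^{−35} = 2879753360044504243499683/2910383045673370361328125.
As a reduced fraction: E[X] = 2879753360044504243499683/2910383045673370361328125 ≈ 0.9895.
Is E[X] < 1? YES.
Since E[X] < 1, there exists a 5-coloring of K_{2169} with no monochromatic K_9; hence R_5(9) > 2169.

E[X] = 2879753360044504243499683/2910383045673370361328125 ≈ 0.9895; E[X] < 1, so R_5(9) > 2169.


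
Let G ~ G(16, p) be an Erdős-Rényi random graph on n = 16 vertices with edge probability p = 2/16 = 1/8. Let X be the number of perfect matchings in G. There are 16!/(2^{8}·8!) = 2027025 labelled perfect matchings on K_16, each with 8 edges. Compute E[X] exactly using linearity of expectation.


K_16 has 16!/(2^{8}·8!) = 2027025 labelled perfect matchings.
For each such perfect matching H, let X_H = 1 if all 8 edges of H are present in G. Then P[X_H = 1] = p^{8} = (1/8)^{8} = 1/16777216.
Summing the indicators: E[X] = Σ_H E[X_H] = 2027025 · p^{8} = 2027025 · 1/16777216 = 2027025/16777216.
Numerically: E[X] ≈ 0.12082.

E[X] = 2027025 · (1/8)^{8} = 2027025/16777216 ≈ 0.12082.


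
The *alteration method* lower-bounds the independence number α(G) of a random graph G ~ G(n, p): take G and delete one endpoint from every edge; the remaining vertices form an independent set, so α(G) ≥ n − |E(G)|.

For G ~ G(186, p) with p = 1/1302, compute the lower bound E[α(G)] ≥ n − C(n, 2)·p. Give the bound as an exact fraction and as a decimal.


E[|E(G)|] = C(186, 2)·p = 17205 · (1/1302) = 185/14.
E[α(G)] ≥ n − E[|E(G)|] = 186 − 185/14 = 2419/14.
Numerically: ≈ 172.786.
(This is only a lower bound; the true E[α(G)] may be larger.)

E[α(G)] ≥ 2419/14 ≈ 172.786.


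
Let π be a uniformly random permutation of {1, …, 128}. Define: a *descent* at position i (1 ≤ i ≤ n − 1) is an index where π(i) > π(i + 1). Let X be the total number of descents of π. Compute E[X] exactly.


Write X = Σ X_I over i = 1, …, 127, with X_I the indicator of one descent.
There are 127 indicators.
For each fixed i, the pair (π(i), π(i+1)) is a uniformly random ordered pair of distinct values from {1, …, 128}; by symmetry P[π(i) > π(i+1)] = 1/2.
By linearity: E[X] = 127 · (1/2) = (128 − 1) · (1/2) = 127/2 ≈ 63.50000.

E[X] = 127/2 = 63.50000.


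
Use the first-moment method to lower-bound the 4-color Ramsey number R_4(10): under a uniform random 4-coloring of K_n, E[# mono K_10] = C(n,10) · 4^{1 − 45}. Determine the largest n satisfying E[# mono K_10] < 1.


We need C(n, 10) · 4^{1 − 45} < 1, i.e. C(n, 10) < 4^{45 − 1} = 309485009821345068724781056.
Check values of n near the boundary:
  n = 2017: C(2017, 10) = 300324964434452596180990448; 300324964434452596180990448 < 309485009821345068724781056? YES
  n = 2018: C(2018, 10) = 301820606687612220663963508; 301820606687612220663963508 < 309485009821345068724781056? YES
  n = 2019: C(2019, 10) = 303322949179835278009229628; 303322949179835278009229628 < 309485009821345068724781056? YES
  n = 2020: C(2020, 10) = 304832018578739931133653656; 304832018578739931133653656 < 309485009821345068724781056? YES
  n = 2021: C(2021, 10) = 306347841644770462864800616; 306347841644770462864800616 < 309485009821345068724781056? YES
  n = 2022: C(2022, 10) = 307870445231474093395937796; 307870445231474093395937796 < 309485009821345068724781056? YES
  n = 2023: C(2023, 10) = 309399856285778485315440716; 309399856285778485315440716 < 309485009821345068724781056? YES
  n = 2024: C(2024, 10) = 310936101848269937576192656; 310936101848269937576192656 < 309485009821345068724781056? NO
The largest n with C(n, 10) < 309485009821345068724781056 is n = 2023 (where E[X] = 77349964071444621328860179/77371252455336267181195264 ≈ 1.000). Hence R_4(10) > 2023, i.e. R_4(10) ≥ 2024.

Largest n = 2023; hence R_4(10) > 2023.


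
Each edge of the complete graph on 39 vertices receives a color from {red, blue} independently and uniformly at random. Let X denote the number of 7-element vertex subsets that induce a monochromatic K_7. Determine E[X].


Let X = Σ_S X_S over the C(39, 7) = 15380937 subsets S of size 7, where X_S = 1 if the K_7 on S is monochromatic.
For a fixed S, the K_7 on S has C(7, 2) = 21 edges. P[all 21 edges red] = (1/2)^21, and likewise for blue, so P[monochromatic] = 2·(1/2)^21 = 2^{1 − 21} = 1/1048576.
By linearity of expectation: E[X] = C(39, 7) · 2^{1 − 21} = 15380937 · 1/1048576 = 15380937/1048576.
Numerically: E[X] ≈ 14.6684.

E[X] = C(39,7)·2^(1−C(7,2)) = 15380937/1048576 ≈ 14.6684.


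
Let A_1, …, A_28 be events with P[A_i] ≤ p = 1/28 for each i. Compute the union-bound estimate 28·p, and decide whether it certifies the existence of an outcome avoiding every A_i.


Union bound: P[∪_{i=1}^{28} A_i] ≤ Σ_i P[A_i] ≤ 28·p = 28·(1/28) = 1.
Numerically: 1 ≈ 1.00000.
Is 1 < 1? NO.
Since the bound 1 is ≥ 1, the union bound is uninformative here; it does NOT by itself certify existence.

28·p = 1 ≈ 1.00000; existence NOT certified by the union bound.


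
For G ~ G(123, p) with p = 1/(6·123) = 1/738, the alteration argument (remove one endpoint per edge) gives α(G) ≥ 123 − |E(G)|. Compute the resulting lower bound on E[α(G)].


E[|E(G)|] = C(123, 2)·p = 7503 · (1/738) = 61/6.
E[α(G)] ≥ n − E[|E(G)|] = 123 − 61/6 = 677/6.
Numerically: ≈ 112.8333.
(This is only a lower bound; the true E[α(G)] may be larger.)

E[α(G)] ≥ 677/6 ≈ 112.8333.


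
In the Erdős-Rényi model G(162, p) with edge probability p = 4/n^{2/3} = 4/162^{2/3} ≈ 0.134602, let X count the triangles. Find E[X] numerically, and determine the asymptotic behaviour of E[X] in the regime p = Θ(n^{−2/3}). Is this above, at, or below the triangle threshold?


Number of potential triangles: C(162, 3) = 695520.
Each occurs with probability p³ ≈ (0.134602)³ ≈ 2.43865264e-03.
By linearity: E[X] = C(162, 3)·p³ ≈ 695520 · 2.43865264e-03 ≈ 1696.131687.
Since α = 2/3 < 1, p = c/n^{2/3} ≫ 1/n is above the triangle threshold p ~ 1/n. Asymptotically E[X] ~ (c³/6)·n^{3(1−α)} = (4³/6)·n^{1} → ∞; triangles are abundant w.h.p.

E[X] ≈ 1696.131687; in regime p = Θ(1/n^{2/3}) E[X] diverges (above the triangle threshold p ~ 1/n).


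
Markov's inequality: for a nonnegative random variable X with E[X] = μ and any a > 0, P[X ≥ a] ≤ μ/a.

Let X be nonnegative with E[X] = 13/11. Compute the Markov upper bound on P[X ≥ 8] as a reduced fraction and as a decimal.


μ = E[X] = 13/11, a = 8.
Markov: P[X ≥ 8] ≤ μ/a = (13/11)/8 = 13/88.
Numerically: ≈ 0.14773.
(Since a = 8 > μ = 1.18182, the bound 13/88 is < 1 and informative.)

P[X ≥ 8] ≤ 13/88 ≈ 0.14773.


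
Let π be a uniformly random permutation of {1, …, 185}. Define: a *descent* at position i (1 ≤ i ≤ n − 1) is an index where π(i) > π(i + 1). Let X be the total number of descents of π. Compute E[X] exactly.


Write X = Σ X_I over i = 1, …, 184, with X_I the indicator of one descent.
There are 184 indicators.
For each fixed i, the pair (π(i), π(i+1)) is a uniformly random ordered pair of distinct values from {1, …, 185}; by symmetry P[π(i) > π(i+1)] = 1/2.
By linearity: E[X] = 184 · (1/2) = (185 − 1) · (1/2) = 92 ≈ 92.00000.

E[X] = 92 = 92.00000.


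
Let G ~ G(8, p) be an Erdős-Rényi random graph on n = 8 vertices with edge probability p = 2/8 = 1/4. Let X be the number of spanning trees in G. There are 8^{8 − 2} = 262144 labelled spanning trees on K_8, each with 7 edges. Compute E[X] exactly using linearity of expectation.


K_8 has 8^{8 − 2} = 262144 labelled spanning trees.
For each such spanning tree H, let X_H = 1 if all 7 edges of H are present in G. Then P[X_H = 1] = p^{7} = (1/4)^{7} = 1/16384.
Summing the indicators: E[X] = Σ_H E[X_H] = 262144 · p^{7} = 262144 · 1/16384 = 16.
Numerically: E[X] ≈ 16.

E[X] = 262144 · (1/4)^{7} = 16 ≈ 16.


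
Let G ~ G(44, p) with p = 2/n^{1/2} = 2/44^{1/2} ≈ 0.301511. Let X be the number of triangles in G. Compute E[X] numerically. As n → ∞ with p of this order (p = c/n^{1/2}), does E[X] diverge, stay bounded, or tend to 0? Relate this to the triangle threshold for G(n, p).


Number of potential triangles: C(44, 3) = 13244.
Each occurs with probability p³ ≈ (0.301511)³ ≈ 2.74101222e-02.
By linearity: E[X] = C(44, 3)·p³ ≈ 13244 · 2.74101222e-02 ≈ 363.019659.
Since α = 1/2 < 1, p = c/n^{1/2} ≫ 1/n is above the triangle threshold p ~ 1/n. Asymptotically E[X] ~ (c³/6)·n^{3(1−α)} = (2³/6)·n^{1.5} → ∞; triangles are abundant w.h.p.

E[X] ≈ 363.019659; in regime p = Θ(1/n^{1/2}) E[X] diverges (above the triangle threshold p ~ 1/n).


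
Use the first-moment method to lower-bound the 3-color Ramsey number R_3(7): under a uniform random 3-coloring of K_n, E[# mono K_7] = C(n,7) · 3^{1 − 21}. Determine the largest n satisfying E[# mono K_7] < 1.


We need C(n, 7) · 3^{1 − 21} < 1, i.e. C(n, 7) < 3^{21 − 1} = 3486784401.
Check values of n near the boundary:
  n = 75: C(75, 7) = 1984829850; 1984829850 < 3486784401? YES
  n = 76: C(76, 7) = 2186189400; 2186189400 < 3486784401? YES
  n = 77: C(77, 7) = 2404808340; 2404808340 < 3486784401? YES
  n = 78: C(78, 7) = 2641902120; 2641902120 < 3486784401? YES
  n = 79: C(79, 7) = 2898753715; 2898753715 < 3486784401? YES
  n = 80: C(80, 7) = 3176716400; 3176716400 < 3486784401? YES
  n = 81: C(81, 7) = 3477216600; 3477216600 < 3486784401? YES
  n = 82: C(82, 7) = 3801756816; 3801756816 < 3486784401? NO
  n = 83: C(83, 7) = 4151918628; 4151918628 < 3486784401? NO
The largest n with C(n, 7) < 3486784401 is n = 81 (where E[X] = 42928600/43046721 ≈ 0.997256). Hence R_3(7) > 81, i.e. R_3(7) ≥ 82.

Largest n = 81; hence R_3(7) > 81.


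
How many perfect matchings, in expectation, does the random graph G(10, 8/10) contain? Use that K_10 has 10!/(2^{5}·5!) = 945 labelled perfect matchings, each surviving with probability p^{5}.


K_10 has 10!/(2^{5}·5!) = 945 labelled perfect matchings.
For each such perfect matching H, let X_H = 1 if all 5 edges of H are present in G. Then P[X_H = 1] = p^{5} = (4/5)^{5} = 1024/3125.
By linearity of expectation: E[X] = Σ_H E[X_H] = 945 · p^{5} = 945 · 1024/3125 = 193536/625.
Numerically: E[X] ≈ 309.66.

E[X] = 945 · (4/5)^{5} = 193536/625 ≈ 309.66.


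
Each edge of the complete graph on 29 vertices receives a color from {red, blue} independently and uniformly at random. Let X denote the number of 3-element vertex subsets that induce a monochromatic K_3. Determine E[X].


Let X = Σ_S X_S over the C(29, 3) = 3654 subsets S of size 3, where X_S = 1 if the K_3 on S is monochromatic.
For a fixed S, the K_3 on S has C(3, 2) = 3 edges. P[all 3 edges red] = (1/2)^3, and likewise for blue, so P[monochromatic] = 2·(1/2)^3 = 2^{1 − 3} = 1/4.
By linearity: E[X] = C(29, 3) · 2^{1 − 3} = 3654 · 1/4 = 1827/2.
Numerically: E[X] ≈ 913.500.

E[X] = C(29,3)·2^(1−C(3,2)) = 1827/2 ≈ 913.500.
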